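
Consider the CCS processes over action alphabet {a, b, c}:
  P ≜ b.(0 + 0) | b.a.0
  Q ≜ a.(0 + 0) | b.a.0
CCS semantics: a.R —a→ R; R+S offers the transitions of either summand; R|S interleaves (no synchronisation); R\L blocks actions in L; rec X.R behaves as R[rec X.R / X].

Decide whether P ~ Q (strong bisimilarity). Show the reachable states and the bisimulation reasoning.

Reachable graph of P (6 states):
  p0 = b.(0 + 0) | b.a.0 has moves --b--▸ p1, --b--▸ p2
  p1 = (0 + 0) | b.a.0 has moves --b--▸ p3
  p2 = b.(0 + 0) | a.0 has moves --a--▸ p4, --b--▸ p3
  p3 = (0 + 0) | a.0 has moves --a--▸ p5
  p4 = b.(0 + 0) | 0 has moves --b--▸ p5
  p5 = (0 + 0) | 0 has moves deadlocked
Reachable graph of Q (6 states):
  q0 = a.(0 + 0) | b.a.0 has moves --a--▸ q1, --b--▸ q2
  q1 = (0 + 0) | b.a.0 has moves --b--▸ q3
  q2 = a.(0 + 0) | a.0 has moves --a--▸ q3, --a--▸ q4
  q3 = (0 + 0) | a.0 has moves --a--▸ q5
  q4 = a.(0 + 0) | 0 has moves --a--▸ q5
  q5 = (0 + 0) | 0 has moves deadlocked
Coarsest stable partition (strong bisimilarity classes):
  B0 = {p0}
  B1 = {p1, q1}
  B2 = {p3, q3, q4}
  B3 = {p5, q5}
  B4 = {p2}
  B5 = {p4}
  B6 = {q0}
  B7 = {q2}
p0 ∈ B0, q0 ∈ B6 → different blocks

not bisimilar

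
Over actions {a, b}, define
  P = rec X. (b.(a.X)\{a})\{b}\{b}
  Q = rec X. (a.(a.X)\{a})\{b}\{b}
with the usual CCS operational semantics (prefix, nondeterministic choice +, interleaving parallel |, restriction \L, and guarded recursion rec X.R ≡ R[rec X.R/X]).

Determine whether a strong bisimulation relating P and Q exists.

NO

Reachable graph of P (1 states):
  m0 = rec X. (b.(a.X)\{a})\{b}\{b} has moves deadlocked
Reachable graph of Q (2 states):
  n0 = rec X. (a.(a.X)\{a})\{b}\{b} has moves —a→ n1
  n1 = (a.(rec X. (a.(a.X)\{a})\{b}\{b}))\{a}\{b}\{b} has moves deadlocked
Coarsest stable partition (strong bisimilarity classes):
  B0 = {m0, n1}
  B1 = {n0}
m0 ∈ B0, n0 ∈ B1 → different blocks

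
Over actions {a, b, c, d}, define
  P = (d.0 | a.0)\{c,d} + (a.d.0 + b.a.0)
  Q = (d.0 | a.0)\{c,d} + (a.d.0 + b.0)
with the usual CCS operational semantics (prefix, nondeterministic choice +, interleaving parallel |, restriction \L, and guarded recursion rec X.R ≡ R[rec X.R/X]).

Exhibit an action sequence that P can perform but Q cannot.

Reachable graph of P (5 states):
  u0 = (d.0 | a.0)\{c,d} + (a.d.0 + b.a.0) ⊢ ··a··> u1, ··a··> u2, ··b··> u3
  u1 = (d.0 | 0)\{c,d} ⊢ deadlocked
  u2 = d.0 ⊢ ··d··> u4
  u3 = a.0 ⊢ ··a··> u4
  u4 = 0 ⊢ deadlocked
Reachable graph of Q (4 states):
  v0 = (d.0 | a.0)\{c,d} + (a.d.0 + b.0) ⊢ ··a··> v1, ··a··> v2, ··b··> v3
  v1 = (d.0 | 0)\{c,d} ⊢ deadlocked
  v2 = d.0 ⊢ ··d··> v3
  v3 = 0 ⊢ deadlocked
Executing ba from P (initial set {u0}):
  step 1 (b): {u3}
  step 2 (a): {u4}
  P completes σ.
Executing ba from Q (initial set {v0}):
  step 1 (b): {v3}
  step 2 (a): ∅ (Q stuck)

ba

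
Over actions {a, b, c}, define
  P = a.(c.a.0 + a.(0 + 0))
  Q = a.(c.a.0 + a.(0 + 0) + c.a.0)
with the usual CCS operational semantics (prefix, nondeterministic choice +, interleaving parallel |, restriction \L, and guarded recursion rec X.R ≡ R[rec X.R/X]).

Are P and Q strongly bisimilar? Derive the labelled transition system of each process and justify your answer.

P ~ Q

Reachable graph of P (5 states):
  u0 = a.(c.a.0 + a.(0 + 0)) has moves =a=> u1
  u1 = c.a.0 + a.(0 + 0) has moves =a=> u2, =c=> u3
  u2 = 0 + 0 has moves ·
  u3 = a.0 has moves =a=> u4
  u4 = 0 has moves ·
Reachable graph of Q (5 states):
  v0 = a.(c.a.0 + a.(0 + 0) + c.a.0) has moves =a=> v1
  v1 = c.a.0 + a.(0 + 0) + c.a.0 has moves =a=> v2, =c=> v3
  v2 = 0 + 0 has moves ·
  v3 = a.0 has moves =a=> v4
  v4 = 0 has moves ·
Partition-refinement fixed point:
  B0 = {u0, v0}
  B1 = {u1, v1}
  B2 = {u2, u4, v2, v4}
  B3 = {u3, v3}
u0 ∈ B0, v0 ∈ B0 → same block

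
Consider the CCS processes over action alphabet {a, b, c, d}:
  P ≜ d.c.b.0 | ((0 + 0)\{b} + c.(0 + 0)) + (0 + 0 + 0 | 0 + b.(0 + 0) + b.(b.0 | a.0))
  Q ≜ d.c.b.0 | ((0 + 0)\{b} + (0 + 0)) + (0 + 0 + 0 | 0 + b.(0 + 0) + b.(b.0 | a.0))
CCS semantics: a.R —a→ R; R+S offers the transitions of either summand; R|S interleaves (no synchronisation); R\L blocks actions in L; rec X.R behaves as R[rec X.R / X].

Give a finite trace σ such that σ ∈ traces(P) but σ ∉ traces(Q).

Reachable graph of P (13 states):
  u0 = d.c.b.0 | ((0 + 0)\{b} + c.(0 + 0)) + (0 + 0 + 0 | 0 + b.(0 + 0) + b.(b.0 | a.0)) → —b→ u1, —b→ u2, —c→ u3, —d→ u4
  u1 = 0 + 0 → (no moves)
  u2 = b.0 | a.0 → —a→ u5, —b→ u6
  u3 = d.c.b.0 | (0 + 0) → —d→ u7
  u4 = c.b.0 | ((0 + 0)\{b} + c.(0 + 0)) → —c→ u7, —c→ u8
  u5 = b.0 | 0 → —b→ u9
  u6 = 0 | a.0 → —a→ u9
  u7 = c.b.0 | (0 + 0) → —c→ u10
  u8 = b.0 | ((0 + 0)\{b} + c.(0 + 0)) → —b→ u11, —c→ u10
  u9 = 0 | 0 → (no moves)
  u10 = b.0 | (0 + 0) → —b→ u12
  u11 = 0 | ((0 + 0)\{b} + c.(0 + 0)) → —c→ u12
  u12 = 0 | (0 + 0) → (no moves)
Reachable graph of Q (9 states):
  v0 = d.c.b.0 | ((0 + 0)\{b} + (0 + 0)) + (0 + 0 + 0 | 0 + b.(0 + 0) + b.(b.0 | a.0)) → —b→ v1, —b→ v2, —d→ v3
  v1 = 0 + 0 → (no moves)
  v2 = b.0 | a.0 → —a→ v4, —b→ v5
  v3 = c.b.0 | ((0 + 0)\{b} + (0 + 0)) → —c→ v6
  v4 = b.0 | 0 → —b→ v7
  v5 = 0 | a.0 → —a→ v7
  v6 = b.0 | ((0 + 0)\{b} + (0 + 0)) → —b→ v8
  v7 = 0 | 0 → (no moves)
  v8 = 0 | ((0 + 0)\{b} + (0 + 0)) → (no moves)
Executing c from P (initial set {u0}):
  after c @ step 1: {u3}
  — P admits the full trace.
Executing c from Q (initial set {v0}):
  after c @ step 1: ∅ (Q stuck)

c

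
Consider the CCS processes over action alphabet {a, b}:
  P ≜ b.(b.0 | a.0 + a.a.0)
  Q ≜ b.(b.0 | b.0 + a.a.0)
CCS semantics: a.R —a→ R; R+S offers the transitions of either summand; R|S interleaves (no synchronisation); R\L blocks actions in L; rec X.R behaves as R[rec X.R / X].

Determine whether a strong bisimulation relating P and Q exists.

P's transition system — 7 states:
  m0 = b.(b.0 | a.0 + a.a.0) → ··b··> m1
  m1 = b.0 | a.0 + a.a.0 → ··a··> m2, ··a··> m3, ··b··> m4
  m2 = a.0 → ··a··> m5
  m3 = b.0 | 0 → ··b··> m6
  m4 = 0 | a.0 → ··a··> m6
  m5 = 0 → ∅
  m6 = 0 | 0 → ∅
Q's transition system — 7 states:
  n0 = b.(b.0 | b.0 + a.a.0) → ··b··> n1
  n1 = b.0 | b.0 + a.a.0 → ··a··> n2, ··b··> n3, ··b··> n4
  n2 = a.0 → ··a··> n5
  n3 = 0 | b.0 → ··b··> n6
  n4 = b.0 | 0 → ··b··> n6
  n5 = 0 → ∅
  n6 = 0 | 0 → ∅
Bisimilarity quotient blocks:
  B0 = {m0}
  B1 = {m1}
  B2 = {m2, m4, n2}
  B3 = {m5, m6, n5, n6}
  B4 = {m3, n3, n4}
  B5 = {n0}
  B6 = {n1}
m0 ∈ B0, n0 ∈ B5 → different blocks

P ≁ Q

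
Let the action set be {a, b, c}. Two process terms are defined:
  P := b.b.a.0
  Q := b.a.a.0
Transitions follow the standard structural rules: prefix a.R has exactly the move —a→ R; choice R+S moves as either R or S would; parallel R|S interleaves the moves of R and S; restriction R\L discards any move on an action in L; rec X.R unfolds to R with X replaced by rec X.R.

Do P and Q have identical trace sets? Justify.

P's transition system — 4 states:
  p0 = b.b.a.0 | ··b··> p1
  p1 = b.a.0 | ··b··> p2
  p2 = a.0 | ··a··> p3
  p3 = 0 | ·
Q's transition system — 4 states:
  q0 = b.a.a.0 | ··b··> q1
  q1 = a.a.0 | ··a··> q2
  q2 = a.0 | ··a··> q3
  q3 = 0 | ·
Executing bb from P (initial set {p0}):
  step 1 (b): {p1}
  step 2 (b): {p2}
  ✓ P
Executing bb from Q (initial set {q0}):
  step 1 (b): {q1}
  step 2 (b): no successor for Q

trace-distinct — witness ⟨bb⟩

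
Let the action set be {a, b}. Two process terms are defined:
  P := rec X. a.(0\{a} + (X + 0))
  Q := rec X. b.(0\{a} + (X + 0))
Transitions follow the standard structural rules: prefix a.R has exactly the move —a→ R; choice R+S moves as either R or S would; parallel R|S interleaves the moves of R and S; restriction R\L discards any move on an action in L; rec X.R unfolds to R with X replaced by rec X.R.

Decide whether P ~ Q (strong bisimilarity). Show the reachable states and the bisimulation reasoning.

P's transition system — 2 states:
  m0 = rec X. a.(0\{a} + (X + 0)) | ··a··> m1
  m1 = 0\{a} + ((rec X. a.(0\{a} + (X + 0))) + 0) | ··a··> m1
Q's transition system — 2 states:
  n0 = rec X. b.(0\{a} + (X + 0)) | ··b··> n1
  n1 = 0\{a} + ((rec X. b.(0\{a} + (X + 0))) + 0) | ··b··> n1
Partition-refinement fixed point:
  B0 = {m0, m1}
  B1 = {n0, n1}
m0 ∈ B0, n0 ∈ B1 → different blocks

not bisimilar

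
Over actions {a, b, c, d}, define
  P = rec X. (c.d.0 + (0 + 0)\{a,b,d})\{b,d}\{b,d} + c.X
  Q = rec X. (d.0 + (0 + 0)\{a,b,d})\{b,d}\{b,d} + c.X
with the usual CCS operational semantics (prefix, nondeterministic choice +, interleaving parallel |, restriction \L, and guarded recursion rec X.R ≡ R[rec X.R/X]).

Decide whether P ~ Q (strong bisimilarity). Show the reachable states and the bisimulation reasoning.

P ≁ Q

P's transition system — 2 states:
  s0 = rec X. (c.d.0 + (0 + 0)\{a,b,d})\{b,d}\{b,d} + c.X :: ··c··> s0, ··c··> s1
  s1 = (d.0)\{b,d}\{b,d} :: ·
Q's transition system — 1 states:
  t0 = rec X. (d.0 + (0 + 0)\{a,b,d})\{b,d}\{b,d} + c.X :: ··c··> t0
Coarsest stable partition (strong bisimilarity classes):
  B0 = {s0}
  B1 = {s1}
  B2 = {t0}
s0 ∈ B0, t0 ∈ B2 → different blocks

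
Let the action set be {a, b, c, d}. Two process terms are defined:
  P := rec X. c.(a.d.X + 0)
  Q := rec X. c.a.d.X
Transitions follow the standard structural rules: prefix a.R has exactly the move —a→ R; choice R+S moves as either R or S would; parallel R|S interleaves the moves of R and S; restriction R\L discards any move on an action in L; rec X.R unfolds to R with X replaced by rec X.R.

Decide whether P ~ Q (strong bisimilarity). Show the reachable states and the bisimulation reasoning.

YES

P's transition system — 3 states:
  p0 = rec X. c.(a.d.X + 0) ⊢ ··c··> p1
  p1 = a.d.(rec X. c.(a.d.X + 0)) + 0 ⊢ ··a··> p2
  p2 = d.(rec X. c.(a.d.X + 0)) ⊢ ··d··> p0
Q's transition system — 3 states:
  q0 = rec X. c.a.d.X ⊢ ··c··> q1
  q1 = a.d.(rec X. c.a.d.X) ⊢ ··a··> q2
  q2 = d.(rec X. c.a.d.X) ⊢ ··d··> q0
Partition-refinement fixed point:
  B0 = {p0, q0}
  B1 = {p1, q1}
  B2 = {p2, q2}
p0 ∈ B0, q0 ∈ B0 → same block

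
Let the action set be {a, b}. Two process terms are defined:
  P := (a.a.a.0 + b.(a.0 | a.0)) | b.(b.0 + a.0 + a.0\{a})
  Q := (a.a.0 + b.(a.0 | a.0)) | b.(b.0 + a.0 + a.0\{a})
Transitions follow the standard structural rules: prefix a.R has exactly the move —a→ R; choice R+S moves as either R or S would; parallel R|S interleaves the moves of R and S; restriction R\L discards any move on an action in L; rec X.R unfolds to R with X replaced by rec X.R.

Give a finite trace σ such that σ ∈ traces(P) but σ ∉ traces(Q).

aaa

P's transition system — 32 states:
  u0 = (a.a.a.0 + b.(a.0 | a.0)) | b.(b.0 + a.0 + a.0\{a}) :: -a-> u1, -b-> u2, -b-> u3
  u1 = a.a.0 | b.(b.0 + a.0 + a.0\{a}) :: -a-> u4, -b-> u5
  u2 = (a.a.a.0 + b.(a.0 | a.0)) | (b.0 + a.0 + a.0\{a}) :: -a-> u5, -a-> u6, -a-> u7, -b-> u6, -b-> u8
  u3 = a.0 | a.0 | b.(b.0 + a.0 + a.0\{a}) :: -a-> u10, -a-> u9, -b-> u8
  u4 = a.0 | b.(b.0 + a.0 + a.0\{a}) :: -a-> u11, -b-> u12
  u5 = a.a.0 | (b.0 + a.0 + a.0\{a}) :: -a-> u12, -a-> u13, -a-> u14, -b-> u13
  u6 = (a.a.a.0 + b.(a.0 | a.0)) | 0 :: -a-> u13, -b-> u15
  u7 = (a.a.a.0 + b.(a.0 | a.0)) | 0\{a} :: -a-> u14, -b-> u16
  u8 = a.0 | a.0 | (b.0 + a.0 + a.0\{a}) :: -a-> u15, -a-> u16, -a-> u17, -a-> u18, -b-> u15
  u9 = 0 | a.0 | b.(b.0 + a.0 + a.0\{a}) :: -a-> u19, -b-> u17
  u10 = a.0 | 0 | b.(b.0 + a.0 + a.0\{a}) :: -a-> u19, -b-> u18
  u11 = 0 | b.(b.0 + a.0 + a.0\{a}) :: -b-> u20
  u12 = a.0 | (b.0 + a.0 + a.0\{a}) :: -a-> u20, -a-> u21, -a-> u22, -b-> u21
  u13 = a.a.0 | 0 :: -a-> u21
  u14 = a.a.0 | 0\{a} :: -a-> u22
  u15 = a.0 | a.0 | 0 :: -a-> u23, -a-> u24
  u16 = a.0 | a.0 | 0\{a} :: -a-> u25, -a-> u26
  u17 = 0 | a.0 | (b.0 + a.0 + a.0\{a}) :: -a-> u23, -a-> u25, -a-> u27, -b-> u23
  u18 = a.0 | 0 | (b.0 + a.0 + a.0\{a}) :: -a-> u24, -a-> u26, -a-> u27, -b-> u24
  u19 = 0 | 0 | b.(b.0 + a.0 + a.0\{a}) :: -b-> u27
  u20 = 0 | (b.0 + a.0 + a.0\{a}) :: -a-> u28, -a-> u29, -b-> u28
  u21 = a.0 | 0 :: -a-> u28
  u22 = a.0 | 0\{a} :: -a-> u29
  u23 = 0 | a.0 | 0 :: -a-> u30
  u24 = a.0 | 0 | 0 :: -a-> u30
  u25 = 0 | a.0 | 0\{a} :: -a-> u31
  u26 = a.0 | 0 | 0\{a} :: -a-> u31
  u27 = 0 | 0 | (b.0 + a.0 + a.0\{a}) :: -a-> u30, -a-> u31, -b-> u30
  u28 = 0 | 0 :: ·
  u29 = 0 | 0\{a} :: ·
  u30 = 0 | 0 | 0 :: ·
  u31 = 0 | 0 | 0\{a} :: ·
Q's transition system — 28 states:
  v0 = (a.a.0 + b.(a.0 | a.0)) | b.(b.0 + a.0 + a.0\{a}) :: -a-> v1, -b-> v2, -b-> v3
  v1 = a.0 | b.(b.0 + a.0 + a.0\{a}) :: -a-> v4, -b-> v5
  v2 = (a.a.0 + b.(a.0 | a.0)) | (b.0 + a.0 + a.0\{a}) :: -a-> v5, -a-> v6, -a-> v7, -b-> v6, -b-> v8
  v3 = a.0 | a.0 | b.(b.0 + a.0 + a.0\{a}) :: -a-> v10, -a-> v9, -b-> v8
  v4 = 0 | b.(b.0 + a.0 + a.0\{a}) :: -b-> v11
  v5 = a.0 | (b.0 + a.0 + a.0\{a}) :: -a-> v11, -a-> v12, -a-> v13, -b-> v12
  v6 = (a.a.0 + b.(a.0 | a.0)) | 0 :: -a-> v12, -b-> v14
  v7 = (a.a.0 + b.(a.0 | a.0)) | 0\{a} :: -a-> v13, -b-> v15
  v8 = a.0 | a.0 | (b.0 + a.0 + a.0\{a}) :: -a-> v14, -a-> v15, -a-> v16, -a-> v17, -b-> v14
  v9 = 0 | a.0 | b.(b.0 + a.0 + a.0\{a}) :: -a-> v18, -b-> v16
  v10 = a.0 | 0 | b.(b.0 + a.0 + a.0\{a}) :: -a-> v18, -b-> v17
  v11 = 0 | (b.0 + a.0 + a.0\{a}) :: -a-> v19, -a-> v20, -b-> v19
  v12 = a.0 | 0 :: -a-> v19
  v13 = a.0 | 0\{a} :: -a-> v20
  v14 = a.0 | a.0 | 0 :: -a-> v21, -a-> v22
  v15 = a.0 | a.0 | 0\{a} :: -a-> v23, -a-> v24
  v16 = 0 | a.0 | (b.0 + a.0 + a.0\{a}) :: -a-> v21, -a-> v23, -a-> v25, -b-> v21
  v17 = a.0 | 0 | (b.0 + a.0 + a.0\{a}) :: -a-> v22, -a-> v24, -a-> v25, -b-> v22
  v18 = 0 | 0 | b.(b.0 + a.0 + a.0\{a}) :: -b-> v25
  v19 = 0 | 0 :: ·
  v20 = 0 | 0\{a} :: ·
  v21 = 0 | a.0 | 0 :: -a-> v26
  v22 = a.0 | 0 | 0 :: -a-> v26
  v23 = 0 | a.0 | 0\{a} :: -a-> v27
  v24 = a.0 | 0 | 0\{a} :: -a-> v27
  v25 = 0 | 0 | (b.0 + a.0 + a.0\{a}) :: -a-> v26, -a-> v27, -b-> v26
  v26 = 0 | 0 | 0 :: ·
  v27 = 0 | 0 | 0\{a} :: ·
Trace ⟨aaa⟩ through P, begin at {u0}:
  [1] a ⇒ {u1}
  [2] a ⇒ {u4}
  [3] a ⇒ {u11}
  P completes σ.
Trace ⟨aaa⟩ through Q, begin at {v0}:
  [1] a ⇒ {v1}
  [2] a ⇒ {v4}
  [3] a ⇒ no successor for Q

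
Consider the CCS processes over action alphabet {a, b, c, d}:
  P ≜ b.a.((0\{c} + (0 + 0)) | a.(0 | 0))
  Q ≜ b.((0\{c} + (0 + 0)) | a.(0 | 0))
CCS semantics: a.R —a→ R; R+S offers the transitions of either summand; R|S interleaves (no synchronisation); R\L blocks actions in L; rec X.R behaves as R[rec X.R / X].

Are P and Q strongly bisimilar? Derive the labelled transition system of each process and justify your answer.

NO

Reachable graph of P (4 states):
  u0 = b.a.((0\{c} + (0 + 0)) | a.(0 | 0)) | ··b··> u1
  u1 = a.((0\{c} + (0 + 0)) | a.(0 | 0)) | ··a··> u2
  u2 = (0\{c} + (0 + 0)) | a.(0 | 0) | ··a··> u3
  u3 = (0\{c} + (0 + 0)) | (0 | 0) | stopped
Reachable graph of Q (3 states):
  v0 = b.((0\{c} + (0 + 0)) | a.(0 | 0)) | ··b··> v1
  v1 = (0\{c} + (0 + 0)) | a.(0 | 0) | ··a··> v2
  v2 = (0\{c} + (0 + 0)) | (0 | 0) | stopped
Coarsest stable partition (strong bisimilarity classes):
  B0 = {u0}
  B1 = {u1}
  B2 = {u2, v1}
  B3 = {u3, v2}
  B4 = {v0}
u0 ∈ B0, v0 ∈ B4 → different blocks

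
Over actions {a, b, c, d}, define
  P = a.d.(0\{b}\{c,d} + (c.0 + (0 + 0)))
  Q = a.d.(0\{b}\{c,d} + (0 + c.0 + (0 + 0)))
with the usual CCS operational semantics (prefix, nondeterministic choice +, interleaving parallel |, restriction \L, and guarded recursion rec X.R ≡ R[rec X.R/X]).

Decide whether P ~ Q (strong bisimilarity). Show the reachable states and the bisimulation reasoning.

bisimilar

P's transition system — 4 states:
  p0 = a.d.(0\{b}\{c,d} + (c.0 + (0 + 0))) :: —a→ p1
  p1 = d.(0\{b}\{c,d} + (c.0 + (0 + 0))) :: —d→ p2
  p2 = 0\{b}\{c,d} + (c.0 + (0 + 0)) :: —c→ p3
  p3 = 0 :: ∅
Q's transition system — 4 states:
  q0 = a.d.(0\{b}\{c,d} + (0 + c.0 + (0 + 0))) :: —a→ q1
  q1 = d.(0\{b}\{c,d} + (0 + c.0 + (0 + 0))) :: —d→ q2
  q2 = 0\{b}\{c,d} + (0 + c.0 + (0 + 0)) :: —c→ q3
  q3 = 0 :: ∅
Partition-refinement fixed point:
  B0 = {p0, q0}
  B1 = {p1, q1}
  B2 = {p2, q2}
  B3 = {p3, q3}
p0 ∈ B0, q0 ∈ B0 → same block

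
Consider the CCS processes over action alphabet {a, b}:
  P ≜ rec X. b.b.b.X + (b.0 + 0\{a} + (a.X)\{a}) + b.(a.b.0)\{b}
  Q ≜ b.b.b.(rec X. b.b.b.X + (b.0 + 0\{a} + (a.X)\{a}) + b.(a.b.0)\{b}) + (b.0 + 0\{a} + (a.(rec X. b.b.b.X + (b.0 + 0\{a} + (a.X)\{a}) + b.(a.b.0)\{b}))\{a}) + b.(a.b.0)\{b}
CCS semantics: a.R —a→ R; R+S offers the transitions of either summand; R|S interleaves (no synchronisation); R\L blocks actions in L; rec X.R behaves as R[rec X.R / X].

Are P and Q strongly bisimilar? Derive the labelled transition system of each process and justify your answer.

bisimilar

P's transition system — 6 states:
  m0 = rec X. b.b.b.X + (b.0 + 0\{a} + (a.X)\{a}) + b.(a.b.0)\{b} → -b-> m1, -b-> m2, -b-> m3
  m1 = (a.b.0)\{b} → -a-> m4
  m2 = 0 → ∅
  m3 = b.b.(rec X. b.b.b.X + (b.0 + 0\{a} + (a.X)\{a}) + b.(a.b.0)\{b}) → -b-> m5
  m4 = (b.0)\{b} → ∅
  m5 = b.(rec X. b.b.b.X + (b.0 + 0\{a} + (a.X)\{a}) + b.(a.b.0)\{b}) → -b-> m0
Q's transition system — 7 states:
  n0 = b.b.b.(rec X. b.b.b.X + (b.0 + 0\{a} + (a.X)\{a}) + b.(a.b.0)\{b}) + (b.0 + 0\{a} + (a.(rec X. b.b.b.X + (b.0 + 0\{a} + (a.X)\{a}) + b.(a.b.0)\{b}))\{a}) + b.(a.b.0)\{b} → -b-> n1, -b-> n2, -b-> n3
  n1 = (a.b.0)\{b} → -a-> n4
  n2 = 0 → ∅
  n3 = b.b.(rec X. b.b.b.X + (b.0 + 0\{a} + (a.X)\{a}) + b.(a.b.0)\{b}) → -b-> n5
  n4 = (b.0)\{b} → ∅
  n5 = b.(rec X. b.b.b.X + (b.0 + 0\{a} + (a.X)\{a}) + b.(a.b.0)\{b}) → -b-> n6
  n6 = rec X. b.b.b.X + (b.0 + 0\{a} + (a.X)\{a}) + b.(a.b.0)\{b} → -b-> n1, -b-> n2, -b-> n3
Coarsest stable partition (strong bisimilarity classes):
  B0 = {m0, n0, n6}
  B1 = {m3, n3}
  B2 = {m5, n5}
  B3 = {m2, m4, n2, n4}
  B4 = {m1, n1}
m0 ∈ B0, n0 ∈ B0 → same block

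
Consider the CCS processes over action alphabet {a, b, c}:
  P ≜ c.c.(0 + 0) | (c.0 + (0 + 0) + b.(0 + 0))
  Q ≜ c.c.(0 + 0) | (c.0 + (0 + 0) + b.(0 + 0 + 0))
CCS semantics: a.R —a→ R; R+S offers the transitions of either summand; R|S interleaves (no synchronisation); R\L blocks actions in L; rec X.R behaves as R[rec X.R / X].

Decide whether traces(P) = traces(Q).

trace-equivalent

P's transition system — 9 states:
  p0 = c.c.(0 + 0) | (c.0 + (0 + 0) + b.(0 + 0)) → ··b··> p1, ··c··> p2, ··c··> p3
  p1 = c.c.(0 + 0) | (0 + 0) → ··c··> p4
  p2 = c.(0 + 0) | (c.0 + (0 + 0) + b.(0 + 0)) → ··b··> p4, ··c··> p5, ··c··> p6
  p3 = c.c.(0 + 0) | 0 → ··c··> p6
  p4 = c.(0 + 0) | (0 + 0) → ··c··> p7
  p5 = (0 + 0) | (c.0 + (0 + 0) + b.(0 + 0)) → ··b··> p7, ··c··> p8
  p6 = c.(0 + 0) | 0 → ··c··> p8
  p7 = (0 + 0) | (0 + 0) → (no moves)
  p8 = (0 + 0) | 0 → (no moves)
Q's transition system — 9 states:
  q0 = c.c.(0 + 0) | (c.0 + (0 + 0) + b.(0 + 0 + 0)) → ··b··> q1, ··c··> q2, ··c··> q3
  q1 = c.c.(0 + 0) | (0 + 0 + 0) → ··c··> q4
  q2 = c.(0 + 0) | (c.0 + (0 + 0) + b.(0 + 0 + 0)) → ··b··> q4, ··c··> q5, ··c··> q6
  q3 = c.c.(0 + 0) | 0 → ··c··> q6
  q4 = c.(0 + 0) | (0 + 0 + 0) → ··c··> q7
  q5 = (0 + 0) | (c.0 + (0 + 0) + b.(0 + 0 + 0)) → ··b··> q7, ··c··> q8
  q6 = c.(0 + 0) | 0 → ··c··> q8
  q7 = (0 + 0) | (0 + 0 + 0) → (no moves)
  q8 = (0 + 0) | 0 → (no moves)
Partition-refinement fixed point:
  B0 = {p0, q0}
  B1 = {p2, q2}
  B2 = {p4, p6, q4, q6}
  B3 = {p7, p8, q7, q8}
  B4 = {p5, q5}
  B5 = {p1, p3, q1, q3}
p0 ∈ B0, q0 ∈ B0 → same block
Bisimilar ⇒ trace-equivalent.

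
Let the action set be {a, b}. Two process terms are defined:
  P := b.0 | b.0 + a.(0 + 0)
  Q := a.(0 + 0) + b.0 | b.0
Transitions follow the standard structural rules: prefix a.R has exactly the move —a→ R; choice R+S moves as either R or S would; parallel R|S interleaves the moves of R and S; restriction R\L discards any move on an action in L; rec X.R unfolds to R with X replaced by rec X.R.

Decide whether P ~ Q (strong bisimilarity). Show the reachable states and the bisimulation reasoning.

YES

P's transition system — 5 states:
  u0 = b.0 | b.0 + a.(0 + 0) :: -a-> u1, -b-> u2, -b-> u3
  u1 = 0 + 0 :: ∅
  u2 = 0 | b.0 :: -b-> u4
  u3 = b.0 | 0 :: -b-> u4
  u4 = 0 | 0 :: ∅
Q's transition system — 5 states:
  v0 = a.(0 + 0) + b.0 | b.0 :: -a-> v1, -b-> v2, -b-> v3
  v1 = 0 + 0 :: ∅
  v2 = 0 | b.0 :: -b-> v4
  v3 = b.0 | 0 :: -b-> v4
  v4 = 0 | 0 :: ∅
Partition-refinement fixed point:
  B0 = {u0, v0}
  B1 = {u2, u3, v2, v3}
  B2 = {u1, u4, v1, v4}
u0 ∈ B0, v0 ∈ B0 → same block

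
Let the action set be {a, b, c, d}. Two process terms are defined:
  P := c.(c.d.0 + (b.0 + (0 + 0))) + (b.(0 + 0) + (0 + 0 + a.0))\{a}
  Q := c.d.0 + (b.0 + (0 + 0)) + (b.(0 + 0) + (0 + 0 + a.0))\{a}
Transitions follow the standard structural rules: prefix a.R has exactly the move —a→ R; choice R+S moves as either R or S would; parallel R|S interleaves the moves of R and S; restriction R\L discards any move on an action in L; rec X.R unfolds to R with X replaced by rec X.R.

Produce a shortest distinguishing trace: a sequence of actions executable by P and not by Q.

Reachable graph of P (5 states):
  p0 = c.(c.d.0 + (b.0 + (0 + 0))) + (b.(0 + 0) + (0 + 0 + a.0))\{a} :: -b-> p1, -c-> p2
  p1 = (0 + 0)\{a} :: deadlocked
  p2 = c.d.0 + (b.0 + (0 + 0)) :: -b-> p3, -c-> p4
  p3 = 0 :: deadlocked
  p4 = d.0 :: -d-> p3
Reachable graph of Q (4 states):
  q0 = c.d.0 + (b.0 + (0 + 0)) + (b.(0 + 0) + (0 + 0 + a.0))\{a} :: -b-> q1, -b-> q2, -c-> q3
  q1 = (0 + 0)\{a} :: deadlocked
  q2 = 0 :: deadlocked
  q3 = d.0 :: -d-> q2
Executing cb from P (initial set {p0}):
  step 1 (c): {p2}
  step 2 (b): {p3}
  ✓ P
Executing cb from Q (initial set {q0}):
  step 1 (c): {q3}
  step 2 (b): no successor for Q

cb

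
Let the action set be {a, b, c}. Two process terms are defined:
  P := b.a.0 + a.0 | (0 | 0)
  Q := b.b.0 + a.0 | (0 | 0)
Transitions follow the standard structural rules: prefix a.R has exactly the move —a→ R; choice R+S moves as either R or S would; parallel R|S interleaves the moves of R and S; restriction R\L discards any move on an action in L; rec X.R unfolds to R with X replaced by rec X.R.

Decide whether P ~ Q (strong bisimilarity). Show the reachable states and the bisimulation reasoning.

P ≁ Q

Reachable graph of P (4 states):
  m0 = b.a.0 + a.0 | (0 | 0) | -a-> m1, -b-> m2
  m1 = 0 | (0 | 0) | (no moves)
  m2 = a.0 | -a-> m3
  m3 = 0 | (no moves)
Reachable graph of Q (4 states):
  n0 = b.b.0 + a.0 | (0 | 0) | -a-> n1, -b-> n2
  n1 = 0 | (0 | 0) | (no moves)
  n2 = b.0 | -b-> n3
  n3 = 0 | (no moves)
Coarsest stable partition (strong bisimilarity classes):
  B0 = {m0}
  B1 = {m1, m3, n1, n3}
  B2 = {m2}
  B3 = {n0}
  B4 = {n2}
m0 ∈ B0, n0 ∈ B3 → different blocks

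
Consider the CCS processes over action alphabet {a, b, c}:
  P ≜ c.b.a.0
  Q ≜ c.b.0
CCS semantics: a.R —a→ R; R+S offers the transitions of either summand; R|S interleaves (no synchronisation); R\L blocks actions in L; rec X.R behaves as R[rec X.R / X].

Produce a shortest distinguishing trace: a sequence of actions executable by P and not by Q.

cba

P's transition system — 4 states:
  u0 = c.b.a.0 :: ··c··> u1
  u1 = b.a.0 :: ··b··> u2
  u2 = a.0 :: ··a··> u3
  u3 = 0 :: ·
Q's transition system — 3 states:
  v0 = c.b.0 :: ··c··> v1
  v1 = b.0 :: ··b··> v2
  v2 = 0 :: ·
Trace ⟨cba⟩ through P, begin at {u0}:
  step 1 (c): {u1}
  step 2 (b): {u2}
  step 3 (a): {u3}
  P completes σ.
Trace ⟨cba⟩ through Q, begin at {v0}:
  step 1 (c): {v1}
  step 2 (b): {v2}
  step 3 (a): no successor for Q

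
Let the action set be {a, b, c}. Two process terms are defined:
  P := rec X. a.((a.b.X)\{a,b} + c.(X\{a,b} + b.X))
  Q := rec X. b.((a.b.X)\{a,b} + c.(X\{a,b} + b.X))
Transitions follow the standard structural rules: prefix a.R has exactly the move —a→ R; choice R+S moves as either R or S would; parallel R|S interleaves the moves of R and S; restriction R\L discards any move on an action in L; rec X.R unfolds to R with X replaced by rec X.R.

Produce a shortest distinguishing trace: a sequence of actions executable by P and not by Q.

a

P's transition system — 3 states:
  m0 = rec X. a.((a.b.X)\{a,b} + c.(X\{a,b} + b.X)) has moves ··a··> m1
  m1 = (a.b.(rec X. a.((a.b.X)\{a,b} + c.(X\{a,b} + b.X))))\{a,b} + c.((rec X. a.((a.b.X)\{a,b} + c.(X\{a,b} + b.X)))\{a,b} + b.(rec X. a.((a.b.X)\{a,b} + c.(X\{a,b} + b.X)))) has moves ··c··> m2
  m2 = (rec X. a.((a.b.X)\{a,b} + c.(X\{a,b} + b.X)))\{a,b} + b.(rec X. a.((a.b.X)\{a,b} + c.(X\{a,b} + b.X))) has moves ··b··> m0
Q's transition system — 3 states:
  n0 = rec X. b.((a.b.X)\{a,b} + c.(X\{a,b} + b.X)) has moves ··b··> n1
  n1 = (a.b.(rec X. b.((a.b.X)\{a,b} + c.(X\{a,b} + b.X))))\{a,b} + c.((rec X. b.((a.b.X)\{a,b} + c.(X\{a,b} + b.X)))\{a,b} + b.(rec X. b.((a.b.X)\{a,b} + c.(X\{a,b} + b.X)))) has moves ··c··> n2
  n2 = (rec X. b.((a.b.X)\{a,b} + c.(X\{a,b} + b.X)))\{a,b} + b.(rec X. b.((a.b.X)\{a,b} + c.(X\{a,b} + b.X))) has moves ··b··> n0
Run σ = ⟨a⟩ on P: start {m0}
  step 1 (a): {m1}
  — P admits the full trace.
Run σ = ⟨a⟩ on Q: start {n0}
  step 1 (a): no successor for Q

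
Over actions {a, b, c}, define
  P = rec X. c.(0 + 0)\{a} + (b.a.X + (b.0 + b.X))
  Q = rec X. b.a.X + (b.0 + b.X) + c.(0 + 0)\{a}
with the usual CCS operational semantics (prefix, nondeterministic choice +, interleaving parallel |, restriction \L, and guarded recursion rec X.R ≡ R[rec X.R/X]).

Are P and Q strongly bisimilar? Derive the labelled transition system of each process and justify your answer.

LTS(P): 4 reachable states
  p0 = rec X. c.(0 + 0)\{a} + (b.a.X + (b.0 + b.X)) → ··b··> p0, ··b··> p1, ··b··> p2, ··c··> p3
  p1 = 0 → ·
  p2 = a.(rec X. c.(0 + 0)\{a} + (b.a.X + (b.0 + b.X))) → ··a··> p0
  p3 = (0 + 0)\{a} → ·
LTS(Q): 4 reachable states
  q0 = rec X. b.a.X + (b.0 + b.X) + c.(0 + 0)\{a} → ··b··> q0, ··b··> q1, ··b··> q2, ··c··> q3
  q1 = 0 → ·
  q2 = a.(rec X. b.a.X + (b.0 + b.X) + c.(0 + 0)\{a}) → ··a··> q0
  q3 = (0 + 0)\{a} → ·
Bisimilarity quotient blocks:
  B0 = {p0, q0}
  B1 = {p1, p3, q1, q3}
  B2 = {p2, q2}
p0 ∈ B0, q0 ∈ B0 → same block

P ~ Q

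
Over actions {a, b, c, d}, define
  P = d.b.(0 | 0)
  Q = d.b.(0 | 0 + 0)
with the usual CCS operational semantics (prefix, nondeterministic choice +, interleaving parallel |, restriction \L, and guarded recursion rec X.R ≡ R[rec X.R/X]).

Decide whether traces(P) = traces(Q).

YES

Reachable graph of P (3 states):
  u0 = d.b.(0 | 0) ⊢ =d=> u1
  u1 = b.(0 | 0) ⊢ =b=> u2
  u2 = 0 | 0 ⊢ (no moves)
Reachable graph of Q (3 states):
  v0 = d.b.(0 | 0 + 0) ⊢ =d=> v1
  v1 = b.(0 | 0 + 0) ⊢ =b=> v2
  v2 = 0 | 0 + 0 ⊢ (no moves)
Coarsest stable partition (strong bisimilarity classes):
  B0 = {u0, v0}
  B1 = {u1, v1}
  B2 = {u2, v2}
u0 ∈ B0, v0 ∈ B0 → same block
Bisimilar ⇒ trace-equivalent.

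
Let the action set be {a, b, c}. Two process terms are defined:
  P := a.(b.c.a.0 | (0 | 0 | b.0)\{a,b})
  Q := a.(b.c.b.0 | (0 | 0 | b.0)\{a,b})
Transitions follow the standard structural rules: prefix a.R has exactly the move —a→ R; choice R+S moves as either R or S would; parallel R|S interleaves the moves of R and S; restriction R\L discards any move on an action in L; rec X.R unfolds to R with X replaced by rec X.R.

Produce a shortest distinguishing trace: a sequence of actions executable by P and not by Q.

LTS(P): 5 reachable states
  u0 = a.(b.c.a.0 | (0 | 0 | b.0)\{a,b}) ⊢ -a-> u1
  u1 = b.c.a.0 | (0 | 0 | b.0)\{a,b} ⊢ -b-> u2
  u2 = c.a.0 | (0 | 0 | b.0)\{a,b} ⊢ -c-> u3
  u3 = a.0 | (0 | 0 | b.0)\{a,b} ⊢ -a-> u4
  u4 = 0 | (0 | 0 | b.0)\{a,b} ⊢ (no moves)
LTS(Q): 5 reachable states
  v0 = a.(b.c.b.0 | (0 | 0 | b.0)\{a,b}) ⊢ -a-> v1
  v1 = b.c.b.0 | (0 | 0 | b.0)\{a,b} ⊢ -b-> v2
  v2 = c.b.0 | (0 | 0 | b.0)\{a,b} ⊢ -c-> v3
  v3 = b.0 | (0 | 0 | b.0)\{a,b} ⊢ -b-> v4
  v4 = 0 | (0 | 0 | b.0)\{a,b} ⊢ (no moves)
Executing abca from P (initial set {u0}):
  step 1 (a): {u1}
  step 2 (b): {u2}
  step 3 (c): {u3}
  step 4 (a): {u4}
  ✓ P
Executing abca from Q (initial set {v0}):
  step 1 (a): {v1}
  step 2 (b): {v2}
  step 3 (c): {v3}
  step 4 (a): ∅ (Q stuck)

abca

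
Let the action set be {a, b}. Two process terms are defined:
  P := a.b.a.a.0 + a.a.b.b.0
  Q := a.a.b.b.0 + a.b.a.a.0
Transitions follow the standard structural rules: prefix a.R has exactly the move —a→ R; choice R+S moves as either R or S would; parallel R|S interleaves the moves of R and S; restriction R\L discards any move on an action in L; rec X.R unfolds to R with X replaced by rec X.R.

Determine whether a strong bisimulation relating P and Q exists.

LTS(P): 8 reachable states
  u0 = a.b.a.a.0 + a.a.b.b.0 | ··a··> u1, ··a··> u2
  u1 = a.b.b.0 | ··a··> u3
  u2 = b.a.a.0 | ··b··> u4
  u3 = b.b.0 | ··b··> u5
  u4 = a.a.0 | ··a··> u6
  u5 = b.0 | ··b··> u7
  u6 = a.0 | ··a··> u7
  u7 = 0 | ·
LTS(Q): 8 reachable states
  v0 = a.a.b.b.0 + a.b.a.a.0 | ··a··> v1, ··a··> v2
  v1 = a.b.b.0 | ··a··> v3
  v2 = b.a.a.0 | ··b··> v4
  v3 = b.b.0 | ··b··> v5
  v4 = a.a.0 | ··a··> v6
  v5 = b.0 | ··b··> v7
  v6 = a.0 | ··a··> v7
  v7 = 0 | ·
Partition-refinement fixed point:
  B0 = {u0, v0}
  B1 = {u1, v1}
  B2 = {u3, v3}
  B3 = {u5, v5}
  B4 = {u7, v7}
  B5 = {u2, v2}
  B6 = {u4, v4}
  B7 = {u6, v6}
u0 ∈ B0, v0 ∈ B0 → same block

bisimilar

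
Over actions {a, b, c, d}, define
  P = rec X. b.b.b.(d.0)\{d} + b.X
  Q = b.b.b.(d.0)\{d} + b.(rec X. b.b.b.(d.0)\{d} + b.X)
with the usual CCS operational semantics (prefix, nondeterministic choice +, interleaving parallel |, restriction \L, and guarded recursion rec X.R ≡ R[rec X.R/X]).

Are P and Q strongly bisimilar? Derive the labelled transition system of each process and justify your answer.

bisimilar

LTS(P): 4 reachable states
  m0 = rec X. b.b.b.(d.0)\{d} + b.X → -b-> m0, -b-> m1
  m1 = b.b.(d.0)\{d} → -b-> m2
  m2 = b.(d.0)\{d} → -b-> m3
  m3 = (d.0)\{d} → deadlocked
LTS(Q): 5 reachable states
  n0 = b.b.b.(d.0)\{d} + b.(rec X. b.b.b.(d.0)\{d} + b.X) → -b-> n1, -b-> n2
  n1 = b.b.(d.0)\{d} → -b-> n3
  n2 = rec X. b.b.b.(d.0)\{d} + b.X → -b-> n1, -b-> n2
  n3 = b.(d.0)\{d} → -b-> n4
  n4 = (d.0)\{d} → deadlocked
Partition-refinement fixed point:
  B0 = {m0, n0, n2}
  B1 = {m1, n1}
  B2 = {m2, n3}
  B3 = {m3, n4}
m0 ∈ B0, n0 ∈ B0 → same block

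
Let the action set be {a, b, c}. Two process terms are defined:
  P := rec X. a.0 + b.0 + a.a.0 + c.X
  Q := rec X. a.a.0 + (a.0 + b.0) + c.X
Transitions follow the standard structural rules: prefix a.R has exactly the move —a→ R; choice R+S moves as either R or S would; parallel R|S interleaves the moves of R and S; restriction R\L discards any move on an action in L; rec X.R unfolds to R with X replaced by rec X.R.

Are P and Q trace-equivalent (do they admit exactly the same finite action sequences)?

traces(P) = traces(Q)

P's transition system — 3 states:
  p0 = rec X. a.0 + b.0 + a.a.0 + c.X :: ··a··> p1, ··a··> p2, ··b··> p1, ··c··> p0
  p1 = 0 :: stopped
  p2 = a.0 :: ··a··> p1
Q's transition system — 3 states:
  q0 = rec X. a.a.0 + (a.0 + b.0) + c.X :: ··a··> q1, ··a··> q2, ··b··> q1, ··c··> q0
  q1 = 0 :: stopped
  q2 = a.0 :: ··a··> q1
Partition-refinement fixed point:
  B0 = {p0, q0}
  B1 = {p1, q1}
  B2 = {p2, q2}
p0 ∈ B0, q0 ∈ B0 → same block
Bisimilar ⇒ trace-equivalent.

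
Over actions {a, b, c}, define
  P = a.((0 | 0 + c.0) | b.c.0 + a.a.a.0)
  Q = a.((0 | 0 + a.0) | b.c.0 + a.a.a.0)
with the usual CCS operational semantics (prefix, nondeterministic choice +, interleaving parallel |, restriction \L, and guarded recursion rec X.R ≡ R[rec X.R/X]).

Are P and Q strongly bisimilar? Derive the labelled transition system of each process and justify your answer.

P's transition system — 10 states:
  p0 = a.((0 | 0 + c.0) | b.c.0 + a.a.a.0) → -a-> p1
  p1 = (0 | 0 + c.0) | b.c.0 + a.a.a.0 → -a-> p2, -b-> p3, -c-> p4
  p2 = a.a.0 → -a-> p5
  p3 = (0 | 0 + c.0) | c.0 → -c-> p6, -c-> p7
  p4 = 0 | b.c.0 → -b-> p7
  p5 = a.0 → -a-> p8
  p6 = (0 | 0 + c.0) | 0 → -c-> p9
  p7 = 0 | c.0 → -c-> p9
  p8 = 0 → ·
  p9 = 0 | 0 → ·
Q's transition system — 10 states:
  q0 = a.((0 | 0 + a.0) | b.c.0 + a.a.a.0) → -a-> q1
  q1 = (0 | 0 + a.0) | b.c.0 + a.a.a.0 → -a-> q2, -a-> q3, -b-> q4
  q2 = 0 | b.c.0 → -b-> q5
  q3 = a.a.0 → -a-> q6
  q4 = (0 | 0 + a.0) | c.0 → -a-> q5, -c-> q7
  q5 = 0 | c.0 → -c-> q8
  q6 = a.0 → -a-> q9
  q7 = (0 | 0 + a.0) | 0 → -a-> q8
  q8 = 0 | 0 → ·
  q9 = 0 → ·
Partition-refinement fixed point:
  B0 = {p0}
  B1 = {p1}
  B2 = {p4, q2}
  B3 = {p6, p7, q5}
  B4 = {p8, p9, q8, q9}
  B5 = {p3}
  B6 = {p2, q3}
  B7 = {p5, q6, q7}
  B8 = {q0}
  B9 = {q1}
  B10 = {q4}
p0 ∈ B0, q0 ∈ B8 → different blocks

not bisimilar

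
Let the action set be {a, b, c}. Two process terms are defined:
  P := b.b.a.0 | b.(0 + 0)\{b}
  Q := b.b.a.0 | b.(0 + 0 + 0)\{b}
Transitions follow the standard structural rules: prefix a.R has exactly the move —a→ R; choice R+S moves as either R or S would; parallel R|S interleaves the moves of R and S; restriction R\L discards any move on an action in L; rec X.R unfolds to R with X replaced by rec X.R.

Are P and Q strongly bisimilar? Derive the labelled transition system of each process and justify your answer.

LTS(P): 8 reachable states
  u0 = b.b.a.0 | b.(0 + 0)\{b} ⊢ --b--▸ u1, --b--▸ u2
  u1 = b.a.0 | b.(0 + 0)\{b} ⊢ --b--▸ u3, --b--▸ u4
  u2 = b.b.a.0 | (0 + 0)\{b} ⊢ --b--▸ u4
  u3 = a.0 | b.(0 + 0)\{b} ⊢ --a--▸ u5, --b--▸ u6
  u4 = b.a.0 | (0 + 0)\{b} ⊢ --b--▸ u6
  u5 = 0 | b.(0 + 0)\{b} ⊢ --b--▸ u7
  u6 = a.0 | (0 + 0)\{b} ⊢ --a--▸ u7
  u7 = 0 | (0 + 0)\{b} ⊢ ∅
LTS(Q): 8 reachable states
  v0 = b.b.a.0 | b.(0 + 0 + 0)\{b} ⊢ --b--▸ v1, --b--▸ v2
  v1 = b.a.0 | b.(0 + 0 + 0)\{b} ⊢ --b--▸ v3, --b--▸ v4
  v2 = b.b.a.0 | (0 + 0 + 0)\{b} ⊢ --b--▸ v4
  v3 = a.0 | b.(0 + 0 + 0)\{b} ⊢ --a--▸ v5, --b--▸ v6
  v4 = b.a.0 | (0 + 0 + 0)\{b} ⊢ --b--▸ v6
  v5 = 0 | b.(0 + 0 + 0)\{b} ⊢ --b--▸ v7
  v6 = a.0 | (0 + 0 + 0)\{b} ⊢ --a--▸ v7
  v7 = 0 | (0 + 0 + 0)\{b} ⊢ ∅
Bisimilarity quotient blocks:
  B0 = {u0, v0}
  B1 = {u2, v2}
  B2 = {u4, v4}
  B3 = {u6, v6}
  B4 = {u7, v7}
  B5 = {u1, v1}
  B6 = {u3, v3}
  B7 = {u5, v5}
u0 ∈ B0, v0 ∈ B0 → same block

bisimilar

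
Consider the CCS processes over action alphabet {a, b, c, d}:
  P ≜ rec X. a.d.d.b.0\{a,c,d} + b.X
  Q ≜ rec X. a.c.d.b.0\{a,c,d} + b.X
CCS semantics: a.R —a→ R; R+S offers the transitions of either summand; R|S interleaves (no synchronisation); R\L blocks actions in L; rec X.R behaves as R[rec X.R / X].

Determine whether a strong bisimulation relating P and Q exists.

NO

P's transition system — 5 states:
  p0 = rec X. a.d.d.b.0\{a,c,d} + b.X :: -a-> p1, -b-> p0
  p1 = d.d.b.0\{a,c,d} :: -d-> p2
  p2 = d.b.0\{a,c,d} :: -d-> p3
  p3 = b.0\{a,c,d} :: -b-> p4
  p4 = 0\{a,c,d} :: ·
Q's transition system — 5 states:
  q0 = rec X. a.c.d.b.0\{a,c,d} + b.X :: -a-> q1, -b-> q0
  q1 = c.d.b.0\{a,c,d} :: -c-> q2
  q2 = d.b.0\{a,c,d} :: -d-> q3
  q3 = b.0\{a,c,d} :: -b-> q4
  q4 = 0\{a,c,d} :: ·
Partition-refinement fixed point:
  B0 = {p0}
  B1 = {p1}
  B2 = {p2, q2}
  B3 = {p3, q3}
  B4 = {p4, q4}
  B5 = {q0}
  B6 = {q1}
p0 ∈ B0, q0 ∈ B5 → different blocks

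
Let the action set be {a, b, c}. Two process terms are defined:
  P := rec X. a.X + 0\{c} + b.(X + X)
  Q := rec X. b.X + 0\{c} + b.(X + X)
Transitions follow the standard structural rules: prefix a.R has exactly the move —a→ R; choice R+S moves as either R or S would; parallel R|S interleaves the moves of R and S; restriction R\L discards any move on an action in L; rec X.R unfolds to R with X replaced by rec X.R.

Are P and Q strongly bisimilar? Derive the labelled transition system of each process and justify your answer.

Reachable graph of P (2 states):
  m0 = rec X. a.X + 0\{c} + b.(X + X) | —a→ m0, —b→ m1
  m1 = (rec X. a.X + 0\{c} + b.(X + X)) + (rec X. a.X + 0\{c} + b.(X + X)) | —a→ m0, —b→ m1
Reachable graph of Q (2 states):
  n0 = rec X. b.X + 0\{c} + b.(X + X) | —b→ n0, —b→ n1
  n1 = (rec X. b.X + 0\{c} + b.(X + X)) + (rec X. b.X + 0\{c} + b.(X + X)) | —b→ n0, —b→ n1
Bisimilarity quotient blocks:
  B0 = {m0, m1}
  B1 = {n0, n1}
m0 ∈ B0, n0 ∈ B1 → different blocks

not bisimilar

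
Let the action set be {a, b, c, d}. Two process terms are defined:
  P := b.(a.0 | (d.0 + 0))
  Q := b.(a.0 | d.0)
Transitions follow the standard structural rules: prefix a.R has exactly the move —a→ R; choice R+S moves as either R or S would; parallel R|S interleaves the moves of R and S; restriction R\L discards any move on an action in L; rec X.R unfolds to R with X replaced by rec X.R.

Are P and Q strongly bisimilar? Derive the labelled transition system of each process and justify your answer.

Reachable graph of P (5 states):
  s0 = b.(a.0 | (d.0 + 0)) has moves --b--▸ s1
  s1 = a.0 | (d.0 + 0) has moves --a--▸ s2, --d--▸ s3
  s2 = 0 | (d.0 + 0) has moves --d--▸ s4
  s3 = a.0 | 0 has moves --a--▸ s4
  s4 = 0 | 0 has moves stopped
Reachable graph of Q (5 states):
  t0 = b.(a.0 | d.0) has moves --b--▸ t1
  t1 = a.0 | d.0 has moves --a--▸ t2, --d--▸ t3
  t2 = 0 | d.0 has moves --d--▸ t4
  t3 = a.0 | 0 has moves --a--▸ t4
  t4 = 0 | 0 has moves stopped
Bisimilarity quotient blocks:
  B0 = {s0, t0}
  B1 = {s1, t1}
  B2 = {s3, t3}
  B3 = {s4, t4}
  B4 = {s2, t2}
s0 ∈ B0, t0 ∈ B0 → same block

YES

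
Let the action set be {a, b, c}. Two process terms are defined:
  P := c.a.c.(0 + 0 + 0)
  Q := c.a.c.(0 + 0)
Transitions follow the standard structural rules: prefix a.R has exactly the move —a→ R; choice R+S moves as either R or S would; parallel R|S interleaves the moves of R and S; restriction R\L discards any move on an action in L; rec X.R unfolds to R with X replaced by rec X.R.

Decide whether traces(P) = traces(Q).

P's transition system — 4 states:
  m0 = c.a.c.(0 + 0 + 0) ⊢ —c→ m1
  m1 = a.c.(0 + 0 + 0) ⊢ —a→ m2
  m2 = c.(0 + 0 + 0) ⊢ —c→ m3
  m3 = 0 + 0 + 0 ⊢ deadlocked
Q's transition system — 4 states:
  n0 = c.a.c.(0 + 0) ⊢ —c→ n1
  n1 = a.c.(0 + 0) ⊢ —a→ n2
  n2 = c.(0 + 0) ⊢ —c→ n3
  n3 = 0 + 0 ⊢ deadlocked
Coarsest stable partition (strong bisimilarity classes):
  B0 = {m0, n0}
  B1 = {m1, n1}
  B2 = {m2, n2}
  B3 = {m3, n3}
m0 ∈ B0, n0 ∈ B0 → same block
Bisimilar ⇒ trace-equivalent.

traces(P) = traces(Q)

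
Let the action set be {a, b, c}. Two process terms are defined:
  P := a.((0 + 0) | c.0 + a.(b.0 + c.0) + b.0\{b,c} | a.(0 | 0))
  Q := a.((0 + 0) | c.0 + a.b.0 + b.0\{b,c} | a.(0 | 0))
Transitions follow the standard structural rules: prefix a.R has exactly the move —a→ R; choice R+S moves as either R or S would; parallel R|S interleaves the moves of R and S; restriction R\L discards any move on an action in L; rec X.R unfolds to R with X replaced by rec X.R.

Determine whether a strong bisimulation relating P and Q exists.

LTS(P): 8 reachable states
  s0 = a.((0 + 0) | c.0 + a.(b.0 + c.0) + b.0\{b,c} | a.(0 | 0)) | —a→ s1
  s1 = (0 + 0) | c.0 + a.(b.0 + c.0) + b.0\{b,c} | a.(0 | 0) | —a→ s2, —a→ s3, —b→ s4, —c→ s5
  s2 = b.0 + c.0 | —b→ s6, —c→ s6
  s3 = b.0\{b,c} | (0 | 0) | —b→ s7
  s4 = 0\{b,c} | a.(0 | 0) | —a→ s7
  s5 = (0 + 0) | 0 | ·
  s6 = 0 | ·
  s7 = 0\{b,c} | (0 | 0) | ·
LTS(Q): 8 reachable states
  t0 = a.((0 + 0) | c.0 + a.b.0 + b.0\{b,c} | a.(0 | 0)) | —a→ t1
  t1 = (0 + 0) | c.0 + a.b.0 + b.0\{b,c} | a.(0 | 0) | —a→ t2, —a→ t3, —b→ t4, —c→ t5
  t2 = b.0 | —b→ t6
  t3 = b.0\{b,c} | (0 | 0) | —b→ t7
  t4 = 0\{b,c} | a.(0 | 0) | —a→ t7
  t5 = (0 + 0) | 0 | ·
  t6 = 0 | ·
  t7 = 0\{b,c} | (0 | 0) | ·
Bisimilarity quotient blocks:
  B0 = {s0}
  B1 = {s1}
  B2 = {s5, s6, s7, t5, t6, t7}
  B3 = {s4, t4}
  B4 = {s2}
  B5 = {s3, t2, t3}
  B6 = {t0}
  B7 = {t1}
s0 ∈ B0, t0 ∈ B6 → different blocks

NO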